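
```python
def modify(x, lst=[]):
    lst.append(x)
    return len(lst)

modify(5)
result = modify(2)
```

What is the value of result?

Step 1: Mutable default list persists between calls.
Step 2: First call: lst = [5], len = 1. Second call: lst = [5, 2], len = 2.
Step 3: result = 2

The answer is 2.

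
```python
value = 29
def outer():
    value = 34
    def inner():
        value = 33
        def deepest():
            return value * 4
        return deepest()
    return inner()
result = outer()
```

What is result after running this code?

Step 1: deepest() looks up value through LEGB: not local, finds value = 33 in enclosing inner().
Step 2: Returns 33 * 4 = 132.
Step 3: result = 132

The answer is 132.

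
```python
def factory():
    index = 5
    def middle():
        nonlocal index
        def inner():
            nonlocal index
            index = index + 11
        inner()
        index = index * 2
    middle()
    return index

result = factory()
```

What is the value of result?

Step 1: index = 5.
Step 2: inner() adds 11: index = 5 + 11 = 16.
Step 3: middle() doubles: index = 16 * 2 = 32.
Step 4: result = 32

The answer is 32.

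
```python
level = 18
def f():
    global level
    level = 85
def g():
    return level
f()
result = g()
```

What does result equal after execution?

Step 1: level = 18.
Step 2: f() sets global level = 85.
Step 3: g() reads global level = 85. result = 85

The answer is 85.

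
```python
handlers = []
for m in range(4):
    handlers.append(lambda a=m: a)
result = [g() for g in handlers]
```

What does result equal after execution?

Step 1: Default arg a=m captures m at each iteration.
Step 2: Each lambda has its own default: 0, 1, ..., 3.
Step 3: result = [0, 1, 2, 3]

The answer is [0, 1, 2, 3].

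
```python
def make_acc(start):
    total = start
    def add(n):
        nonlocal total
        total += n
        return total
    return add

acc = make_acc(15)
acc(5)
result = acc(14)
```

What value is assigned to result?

Step 1: make_acc(15) creates closure with total = 15.
Step 2: First acc(5): total = 15 + 5 = 20.
Step 3: Second acc(14): total = 20 + 14 = 34. result = 34

The answer is 34.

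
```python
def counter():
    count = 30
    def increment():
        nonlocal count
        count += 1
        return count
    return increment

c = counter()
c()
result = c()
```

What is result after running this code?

Step 1: counter() creates closure with count = 30.
Step 2: Each c() call increments count via nonlocal. After 2 calls: 30 + 2 = 32.
Step 3: result = 32

The answer is 32.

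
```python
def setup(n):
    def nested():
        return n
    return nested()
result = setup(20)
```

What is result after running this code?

Step 1: setup(20) binds parameter n = 20.
Step 2: nested() looks up n in enclosing scope and finds the parameter n = 20.
Step 3: result = 20

The answer is 20.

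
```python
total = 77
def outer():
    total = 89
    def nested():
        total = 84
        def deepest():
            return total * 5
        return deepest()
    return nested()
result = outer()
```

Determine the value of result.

Step 1: deepest() looks up total through LEGB: not local, finds total = 84 in enclosing nested().
Step 2: Returns 84 * 5 = 420.
Step 3: result = 420

The answer is 420.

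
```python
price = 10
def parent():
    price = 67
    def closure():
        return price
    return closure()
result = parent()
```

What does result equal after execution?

Step 1: price = 10 globally, but parent() defines price = 67 locally.
Step 2: closure() looks up price. Not in local scope, so checks enclosing scope (parent) and finds price = 67.
Step 3: result = 67

The answer is 67.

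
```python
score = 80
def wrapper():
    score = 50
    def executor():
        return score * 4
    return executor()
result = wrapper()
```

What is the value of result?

Step 1: wrapper() shadows global score with score = 50.
Step 2: executor() finds score = 50 in enclosing scope, computes 50 * 4 = 200.
Step 3: result = 200

The answer is 200.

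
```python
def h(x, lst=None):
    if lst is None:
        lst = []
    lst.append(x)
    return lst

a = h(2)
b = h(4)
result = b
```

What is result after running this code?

Step 1: None default with guard creates a NEW list each call.
Step 2: a = [2] (fresh list). b = [4] (another fresh list).
Step 3: result = [4] (this is the fix for mutable default)

The answer is [4].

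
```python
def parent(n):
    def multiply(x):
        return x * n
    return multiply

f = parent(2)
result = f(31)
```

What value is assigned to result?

Step 1: parent(2) returns multiply closure with n = 2.
Step 2: f(31) computes 31 * 2 = 62.
Step 3: result = 62

The answer is 62.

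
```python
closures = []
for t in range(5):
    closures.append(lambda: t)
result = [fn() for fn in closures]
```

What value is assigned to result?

Step 1: All 5 lambdas share the same variable t.
Step 2: After the loop, t = 4.
Step 3: Each call returns 4. result = [4, 4, 4, 4, 4]

The answer is [4, 4, 4, 4, 4].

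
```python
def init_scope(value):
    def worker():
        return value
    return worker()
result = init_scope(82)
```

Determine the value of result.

Step 1: init_scope(82) binds parameter value = 82.
Step 2: worker() looks up value in enclosing scope and finds the parameter value = 82.
Step 3: result = 82

The answer is 82.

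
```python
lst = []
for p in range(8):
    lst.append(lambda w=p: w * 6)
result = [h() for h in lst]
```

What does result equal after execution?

Step 1: Default arg w=p captures p at each iteration.
Step 2: lst[k] has w defaulting to k, returns k * 6.
Step 3: result = [0, 6, 12, 18, 24, 30, 36, 42]

The answer is [0, 6, 12, 18, 24, 30, 36, 42].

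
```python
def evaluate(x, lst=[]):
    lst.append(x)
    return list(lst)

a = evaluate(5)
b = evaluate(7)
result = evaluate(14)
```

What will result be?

Step 1: Default list is shared. list() creates copies for return values.
Step 2: Internal list grows: [5] -> [5, 7] -> [5, 7, 14].
Step 3: result = [5, 7, 14]

The answer is [5, 7, 14].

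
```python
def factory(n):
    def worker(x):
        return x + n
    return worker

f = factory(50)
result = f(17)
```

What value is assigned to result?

Step 1: factory(50) creates a closure that captures n = 50.
Step 2: f(17) calls the closure with x = 17, returning 17 + 50 = 67.
Step 3: result = 67

The answer is 67.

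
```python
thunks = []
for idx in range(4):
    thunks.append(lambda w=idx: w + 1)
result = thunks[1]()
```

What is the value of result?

Step 1: Default argument w=idx captures idx's value at definition time.
Step 2: thunks[1] was defined when idx = 1, so w defaults to 1.
Step 3: result = 1 + 1 = 2 (default arg fixes the late binding issue)

The answer is 2.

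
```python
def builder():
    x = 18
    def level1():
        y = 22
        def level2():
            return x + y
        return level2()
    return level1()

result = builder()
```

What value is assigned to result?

Step 1: x = 18 in builder. y = 22 in level1.
Step 2: level2() reads x = 18 and y = 22 from enclosing scopes.
Step 3: result = 18 + 22 = 40

The answer is 40.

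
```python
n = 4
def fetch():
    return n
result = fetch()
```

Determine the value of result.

Step 1: n = 4 is defined in the global scope.
Step 2: fetch() looks up n. No local n exists, so Python checks the global scope via LEGB rule and finds n = 4.
Step 3: result = 4

The answer is 4.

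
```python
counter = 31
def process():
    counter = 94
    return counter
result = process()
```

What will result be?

Step 1: Global counter = 31.
Step 2: process() creates local counter = 94, shadowing the global.
Step 3: Returns local counter = 94. result = 94

The answer is 94.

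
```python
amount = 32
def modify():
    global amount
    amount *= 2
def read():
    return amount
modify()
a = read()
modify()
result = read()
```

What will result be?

Step 1: amount = 32.
Step 2: First modify(): amount = 32 * 2 = 64.
Step 3: Second modify(): amount = 64 * 2 = 128.
Step 4: read() returns 128

The answer is 128.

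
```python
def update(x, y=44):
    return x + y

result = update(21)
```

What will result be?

Step 1: update(21) uses default y = 44.
Step 2: Returns 21 + 44 = 65.
Step 3: result = 65

The answer is 65.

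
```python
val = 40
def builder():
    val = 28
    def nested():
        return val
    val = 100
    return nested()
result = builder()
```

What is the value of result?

Step 1: builder() sets val = 28, then later val = 100.
Step 2: nested() is called after val is reassigned to 100. Closures capture variables by reference, not by value.
Step 3: result = 100

The answer is 100.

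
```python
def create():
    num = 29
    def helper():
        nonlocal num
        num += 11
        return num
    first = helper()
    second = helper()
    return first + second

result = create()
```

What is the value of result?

Step 1: num starts at 29.
Step 2: First call: num = 29 + 11 = 40, returns 40.
Step 3: Second call: num = 40 + 11 = 51, returns 51.
Step 4: result = 40 + 51 = 91

The answer is 91.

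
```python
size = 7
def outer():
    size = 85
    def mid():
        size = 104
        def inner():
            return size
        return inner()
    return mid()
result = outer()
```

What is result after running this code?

Step 1: Three levels of shadowing: global 7, outer 85, mid 104.
Step 2: inner() finds size = 104 in enclosing mid() scope.
Step 3: result = 104

The answer is 104.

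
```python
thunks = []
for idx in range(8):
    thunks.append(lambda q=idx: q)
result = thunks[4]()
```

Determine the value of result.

Step 1: Default argument q=idx captures idx's value at each iteration.
Step 2: thunks[4] captured q = 4 when idx was 4.
Step 3: result = 4

The answer is 4.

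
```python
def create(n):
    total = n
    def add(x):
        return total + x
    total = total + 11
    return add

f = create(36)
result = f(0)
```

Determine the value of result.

Step 1: create(36) sets total = 36, then total = 36 + 11 = 47.
Step 2: Closures capture by reference, so add sees total = 47.
Step 3: f(0) returns 47 + 0 = 47

The answer is 47.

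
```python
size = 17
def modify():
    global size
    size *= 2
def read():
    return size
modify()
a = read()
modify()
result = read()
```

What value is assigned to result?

Step 1: size = 17.
Step 2: First modify(): size = 17 * 2 = 34.
Step 3: Second modify(): size = 34 * 2 = 68.
Step 4: read() returns 68

The answer is 68.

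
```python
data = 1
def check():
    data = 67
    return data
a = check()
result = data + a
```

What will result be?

Step 1: Global data = 1. check() returns local data = 67.
Step 2: a = 67. Global data still = 1.
Step 3: result = 1 + 67 = 68

The answer is 68.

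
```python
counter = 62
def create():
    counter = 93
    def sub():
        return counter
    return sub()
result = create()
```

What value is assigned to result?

Step 1: counter = 62 globally, but create() defines counter = 93 locally.
Step 2: sub() looks up counter. Not in local scope, so checks enclosing scope (create) and finds counter = 93.
Step 3: result = 93

The answer is 93.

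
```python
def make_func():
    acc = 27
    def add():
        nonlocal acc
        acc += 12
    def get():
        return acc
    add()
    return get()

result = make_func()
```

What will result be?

Step 1: acc = 27. add() modifies it via nonlocal, get() reads it.
Step 2: add() makes acc = 27 + 12 = 39.
Step 3: get() returns 39. result = 39

The answer is 39.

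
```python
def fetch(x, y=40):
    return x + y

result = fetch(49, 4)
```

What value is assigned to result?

Step 1: fetch(49, 4) overrides default y with 4.
Step 2: Returns 49 + 4 = 53.
Step 3: result = 53

The answer is 53.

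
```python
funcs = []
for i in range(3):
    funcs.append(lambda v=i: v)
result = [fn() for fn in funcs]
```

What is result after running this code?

Step 1: Default arg v=i captures i at each iteration.
Step 2: Each lambda has its own default: 0, 1, ..., 2.
Step 3: result = [0, 1, 2]

The answer is [0, 1, 2].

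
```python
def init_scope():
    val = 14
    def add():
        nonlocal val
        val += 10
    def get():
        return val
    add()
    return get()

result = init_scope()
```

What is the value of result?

Step 1: val = 14. add() modifies it via nonlocal, get() reads it.
Step 2: add() makes val = 14 + 10 = 24.
Step 3: get() returns 24. result = 24

The answer is 24.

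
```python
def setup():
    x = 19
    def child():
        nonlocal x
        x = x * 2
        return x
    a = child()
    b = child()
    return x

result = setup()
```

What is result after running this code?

Step 1: x starts at 19.
Step 2: First child(): x = 19 * 2 = 38.
Step 3: Second child(): x = 38 * 2 = 76.
Step 4: result = 76

The answer is 76.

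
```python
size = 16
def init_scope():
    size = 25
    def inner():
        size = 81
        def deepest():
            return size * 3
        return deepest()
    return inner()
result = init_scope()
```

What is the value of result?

Step 1: deepest() looks up size through LEGB: not local, finds size = 81 in enclosing inner().
Step 2: Returns 81 * 3 = 243.
Step 3: result = 243

The answer is 243.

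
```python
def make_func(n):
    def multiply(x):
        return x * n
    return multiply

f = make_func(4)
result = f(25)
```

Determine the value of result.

Step 1: make_func(4) returns multiply closure with n = 4.
Step 2: f(25) computes 25 * 4 = 100.
Step 3: result = 100

The answer is 100.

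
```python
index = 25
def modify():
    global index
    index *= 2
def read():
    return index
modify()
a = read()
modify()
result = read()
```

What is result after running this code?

Step 1: index = 25.
Step 2: First modify(): index = 25 * 2 = 50.
Step 3: Second modify(): index = 50 * 2 = 100.
Step 4: read() returns 100

The answer is 100.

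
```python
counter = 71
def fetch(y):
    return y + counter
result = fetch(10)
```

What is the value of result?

Step 1: counter = 71 is defined globally.
Step 2: fetch(10) uses parameter y = 10 and looks up counter from global scope = 71.
Step 3: result = 10 + 71 = 81

The answer is 81.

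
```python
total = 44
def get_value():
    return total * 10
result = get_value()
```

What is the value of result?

Step 1: total = 44 is defined globally.
Step 2: get_value() looks up total from global scope = 44, then computes 44 * 10 = 440.
Step 3: result = 440

The answer is 440.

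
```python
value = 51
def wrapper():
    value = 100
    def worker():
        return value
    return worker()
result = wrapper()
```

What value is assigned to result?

Step 1: value = 51 globally, but wrapper() defines value = 100 locally.
Step 2: worker() looks up value. Not in local scope, so checks enclosing scope (wrapper) and finds value = 100.
Step 3: result = 100

The answer is 100.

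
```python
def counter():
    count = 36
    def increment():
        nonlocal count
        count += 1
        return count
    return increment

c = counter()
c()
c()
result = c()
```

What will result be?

Step 1: counter() creates closure with count = 36.
Step 2: Each c() call increments count via nonlocal. After 3 calls: 36 + 3 = 39.
Step 3: result = 39

The answer is 39.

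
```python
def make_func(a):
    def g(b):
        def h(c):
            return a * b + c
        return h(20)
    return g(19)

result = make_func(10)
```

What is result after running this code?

Step 1: a = 10, b = 19, c = 20.
Step 2: h() computes a * b + c = 10 * 19 + 20 = 210.
Step 3: result = 210

The answer is 210.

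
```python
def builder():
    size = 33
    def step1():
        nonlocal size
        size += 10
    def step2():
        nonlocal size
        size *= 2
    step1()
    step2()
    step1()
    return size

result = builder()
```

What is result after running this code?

Step 1: size = 33.
Step 2: step1(): size = 33 + 10 = 43.
Step 3: step2(): size = 43 * 2 = 86.
Step 4: step1(): size = 86 + 10 = 96. result = 96

The answer is 96.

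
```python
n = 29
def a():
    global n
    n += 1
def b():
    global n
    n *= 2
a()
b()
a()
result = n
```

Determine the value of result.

Step 1: n = 29.
Step 2: a(): n = 29 + 1 = 30.
Step 3: b(): n = 30 * 2 = 60.
Step 4: a(): n = 60 + 1 = 61

The answer is 61.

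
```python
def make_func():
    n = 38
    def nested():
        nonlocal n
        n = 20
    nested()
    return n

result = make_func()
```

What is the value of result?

Step 1: make_func() sets n = 38.
Step 2: nested() uses nonlocal to reassign n = 20.
Step 3: result = 20

The answer is 20.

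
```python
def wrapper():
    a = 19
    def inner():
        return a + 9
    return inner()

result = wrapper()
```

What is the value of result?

Step 1: wrapper() defines a = 19.
Step 2: inner() reads a = 19 from enclosing scope, returns 19 + 9 = 28.
Step 3: result = 28

The answer is 28.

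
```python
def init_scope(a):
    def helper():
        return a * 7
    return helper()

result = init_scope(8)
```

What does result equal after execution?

Step 1: init_scope(8) binds parameter a = 8.
Step 2: helper() accesses a = 8 from enclosing scope.
Step 3: result = 8 * 7 = 56

The answer is 56.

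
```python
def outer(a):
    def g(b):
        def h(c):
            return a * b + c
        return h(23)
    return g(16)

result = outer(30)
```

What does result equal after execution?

Step 1: a = 30, b = 16, c = 23.
Step 2: h() computes a * b + c = 30 * 16 + 23 = 503.
Step 3: result = 503

The answer is 503.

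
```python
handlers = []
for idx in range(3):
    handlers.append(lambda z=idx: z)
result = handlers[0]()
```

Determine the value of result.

Step 1: Default argument z=idx captures idx's value at each iteration.
Step 2: handlers[0] captured z = 0 when idx was 0.
Step 3: result = 0

The answer is 0.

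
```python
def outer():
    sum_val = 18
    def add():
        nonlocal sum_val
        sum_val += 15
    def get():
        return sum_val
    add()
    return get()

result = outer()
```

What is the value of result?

Step 1: sum_val = 18. add() modifies it via nonlocal, get() reads it.
Step 2: add() makes sum_val = 18 + 15 = 33.
Step 3: get() returns 33. result = 33

The answer is 33.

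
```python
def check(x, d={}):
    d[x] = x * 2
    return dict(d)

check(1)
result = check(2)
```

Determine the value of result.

Step 1: Mutable default dict is shared across calls.
Step 2: First call adds 1: 2. Second call adds 2: 4.
Step 3: result = {1: 2, 2: 4}

The answer is {1: 2, 2: 4}.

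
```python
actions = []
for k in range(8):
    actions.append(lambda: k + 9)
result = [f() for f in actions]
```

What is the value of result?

Step 1: All lambdas capture k by reference. After the loop, k = 7.
Step 2: Each call returns 7 + 9 = 16.
Step 3: result = [16, 16, 16, 16, 16, 16, 16, 16]

The answer is [16, 16, 16, 16, 16, 16, 16, 16].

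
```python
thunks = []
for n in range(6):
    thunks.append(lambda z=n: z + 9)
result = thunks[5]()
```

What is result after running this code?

Step 1: Default argument z=n captures n's value at definition time.
Step 2: thunks[5] was defined when n = 5, so z defaults to 5.
Step 3: result = 5 + 9 = 14 (default arg fixes the late binding issue)

The answer is 14.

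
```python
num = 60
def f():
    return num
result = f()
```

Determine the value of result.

Step 1: num = 60 is defined in the global scope.
Step 2: f() looks up num. No local num exists, so Python checks the global scope via LEGB rule and finds num = 60.
Step 3: result = 60

The answer is 60.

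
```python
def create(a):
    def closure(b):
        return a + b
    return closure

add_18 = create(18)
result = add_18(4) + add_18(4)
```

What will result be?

Step 1: add_18 captures a = 18.
Step 2: add_18(4) = 18 + 4 = 22, called twice.
Step 3: result = 22 + 22 = 44

The answer is 44.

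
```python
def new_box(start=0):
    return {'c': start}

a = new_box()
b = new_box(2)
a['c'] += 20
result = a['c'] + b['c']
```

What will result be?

Step 1: new_box() returns a new dict each call (immutable default 0).
Step 2: a = {'c': 0}, b = {'c': 2}.
Step 3: a['c'] += 20 = 20. result = 20 + 2 = 22

The answer is 22.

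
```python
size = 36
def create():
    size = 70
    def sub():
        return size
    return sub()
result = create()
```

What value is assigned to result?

Step 1: size = 36 globally, but create() defines size = 70 locally.
Step 2: sub() looks up size. Not in local scope, so checks enclosing scope (create) and finds size = 70.
Step 3: result = 70

The answer is 70.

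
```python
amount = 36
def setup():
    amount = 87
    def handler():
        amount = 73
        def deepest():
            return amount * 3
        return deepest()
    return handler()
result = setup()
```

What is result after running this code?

Step 1: deepest() looks up amount through LEGB: not local, finds amount = 73 in enclosing handler().
Step 2: Returns 73 * 3 = 219.
Step 3: result = 219

The answer is 219.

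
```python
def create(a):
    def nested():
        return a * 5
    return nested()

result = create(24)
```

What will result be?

Step 1: create(24) binds parameter a = 24.
Step 2: nested() accesses a = 24 from enclosing scope.
Step 3: result = 24 * 5 = 120

The answer is 120.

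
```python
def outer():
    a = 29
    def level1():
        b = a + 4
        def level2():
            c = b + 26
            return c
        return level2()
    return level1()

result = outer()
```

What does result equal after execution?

Step 1: a = 29. b = a + 4 = 33.
Step 2: c = b + 26 = 33 + 26 = 59.
Step 3: result = 59

The answer is 59.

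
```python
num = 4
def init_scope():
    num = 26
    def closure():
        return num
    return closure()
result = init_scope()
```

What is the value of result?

Step 1: num = 4 globally, but init_scope() defines num = 26 locally.
Step 2: closure() looks up num. Not in local scope, so checks enclosing scope (init_scope) and finds num = 26.
Step 3: result = 26

The answer is 26.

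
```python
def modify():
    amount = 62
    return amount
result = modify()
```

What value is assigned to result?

Step 1: modify() defines amount = 62 in its local scope.
Step 2: return amount finds the local variable amount = 62.
Step 3: result = 62

The answer is 62.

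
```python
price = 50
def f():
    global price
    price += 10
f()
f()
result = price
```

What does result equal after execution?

Step 1: price = 50.
Step 2: First f(): price = 50 + 10 = 60.
Step 3: Second f(): price = 60 + 10 = 70. result = 70

The answer is 70.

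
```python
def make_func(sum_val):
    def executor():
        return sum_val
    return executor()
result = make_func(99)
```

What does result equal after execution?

Step 1: make_func(99) binds parameter sum_val = 99.
Step 2: executor() looks up sum_val in enclosing scope and finds the parameter sum_val = 99.
Step 3: result = 99

The answer is 99.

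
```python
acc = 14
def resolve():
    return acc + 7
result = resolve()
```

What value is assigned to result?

Step 1: acc = 14 is defined globally.
Step 2: resolve() looks up acc from global scope = 14, then computes 14 + 7 = 21.
Step 3: result = 21

The answer is 21.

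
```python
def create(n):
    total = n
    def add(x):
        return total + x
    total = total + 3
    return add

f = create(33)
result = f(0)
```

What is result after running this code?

Step 1: create(33) sets total = 33, then total = 33 + 3 = 36.
Step 2: Closures capture by reference, so add sees total = 36.
Step 3: f(0) returns 36 + 0 = 36

The answer is 36.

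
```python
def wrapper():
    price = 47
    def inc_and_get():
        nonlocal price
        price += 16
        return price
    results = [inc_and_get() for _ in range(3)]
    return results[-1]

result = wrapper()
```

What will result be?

Step 1: price = 47.
Step 2: Three calls to inc_and_get(), each adding 16.
Step 3: Last value = 47 + 16 * 3 = 95

The answer is 95.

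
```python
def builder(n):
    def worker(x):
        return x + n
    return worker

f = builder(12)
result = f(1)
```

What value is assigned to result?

Step 1: builder(12) creates a closure that captures n = 12.
Step 2: f(1) calls the closure with x = 1, returning 1 + 12 = 13.
Step 3: result = 13

The answer is 13.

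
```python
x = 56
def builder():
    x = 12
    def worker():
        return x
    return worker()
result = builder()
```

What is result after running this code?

Step 1: x = 56 globally, but builder() defines x = 12 locally.
Step 2: worker() looks up x. Not in local scope, so checks enclosing scope (builder) and finds x = 12.
Step 3: result = 12

The answer is 12.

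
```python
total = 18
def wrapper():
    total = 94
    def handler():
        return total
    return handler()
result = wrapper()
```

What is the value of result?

Step 1: total = 18 globally, but wrapper() defines total = 94 locally.
Step 2: handler() looks up total. Not in local scope, so checks enclosing scope (wrapper) and finds total = 94.
Step 3: result = 94

The answer is 94.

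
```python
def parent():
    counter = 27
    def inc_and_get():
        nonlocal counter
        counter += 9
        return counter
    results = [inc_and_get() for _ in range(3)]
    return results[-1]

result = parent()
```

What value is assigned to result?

Step 1: counter = 27.
Step 2: Three calls to inc_and_get(), each adding 9.
Step 3: Last value = 27 + 9 * 3 = 54

The answer is 54.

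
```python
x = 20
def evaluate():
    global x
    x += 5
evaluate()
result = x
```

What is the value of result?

Step 1: x = 20 globally.
Step 2: evaluate() modifies global x: x += 5 = 25.
Step 3: result = 25

The answer is 25.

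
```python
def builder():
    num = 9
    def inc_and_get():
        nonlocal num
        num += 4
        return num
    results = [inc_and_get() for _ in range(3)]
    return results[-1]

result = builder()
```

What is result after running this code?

Step 1: num = 9.
Step 2: Three calls to inc_and_get(), each adding 4.
Step 3: Last value = 9 + 4 * 3 = 21

The answer is 21.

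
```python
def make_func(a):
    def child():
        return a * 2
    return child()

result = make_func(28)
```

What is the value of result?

Step 1: make_func(28) binds parameter a = 28.
Step 2: child() accesses a = 28 from enclosing scope.
Step 3: result = 28 * 2 = 56

The answer is 56.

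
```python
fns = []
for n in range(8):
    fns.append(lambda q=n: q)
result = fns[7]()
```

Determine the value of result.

Step 1: Default argument q=n captures n's value at each iteration.
Step 2: fns[7] captured q = 7 when n was 7.
Step 3: result = 7

The answer is 7.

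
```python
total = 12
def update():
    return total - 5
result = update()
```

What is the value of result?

Step 1: total = 12 is defined globally.
Step 2: update() looks up total from global scope = 12, then computes 12 - 5 = 7.
Step 3: result = 7

The answer is 7.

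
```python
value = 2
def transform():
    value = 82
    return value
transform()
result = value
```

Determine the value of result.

Step 1: value = 2 globally.
Step 2: transform() creates a LOCAL value = 82 (no global keyword!).
Step 3: The global value is unchanged. result = 2

The answer is 2.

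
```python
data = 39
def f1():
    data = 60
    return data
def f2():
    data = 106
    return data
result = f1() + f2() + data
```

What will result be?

Step 1: Each function shadows global data with its own local.
Step 2: f1() returns 60, f2() returns 106.
Step 3: Global data = 39 is unchanged. result = 60 + 106 + 39 = 205

The answer is 205.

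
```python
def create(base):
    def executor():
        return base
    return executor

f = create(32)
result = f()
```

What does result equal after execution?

Step 1: create(32) creates closure capturing base = 32.
Step 2: f() returns the captured base = 32.
Step 3: result = 32

The answer is 32.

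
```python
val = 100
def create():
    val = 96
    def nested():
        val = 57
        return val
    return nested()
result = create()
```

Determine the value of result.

Step 1: Three scopes define val: global (100), create (96), nested (57).
Step 2: nested() has its own local val = 57, which shadows both enclosing and global.
Step 3: result = 57 (local wins in LEGB)

The answer is 57.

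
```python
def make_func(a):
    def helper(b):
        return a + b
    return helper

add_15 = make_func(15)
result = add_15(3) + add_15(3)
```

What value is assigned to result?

Step 1: add_15 captures a = 15.
Step 2: add_15(3) = 15 + 3 = 18, called twice.
Step 3: result = 18 + 18 = 36

The answer is 36.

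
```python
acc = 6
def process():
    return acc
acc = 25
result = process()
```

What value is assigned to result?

Step 1: acc is first set to 6, then reassigned to 25.
Step 2: process() is called after the reassignment, so it looks up the current global acc = 25.
Step 3: result = 25

The answer is 25.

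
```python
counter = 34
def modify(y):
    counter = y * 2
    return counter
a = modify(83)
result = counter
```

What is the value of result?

Step 1: Global counter = 34.
Step 2: modify(83) creates local counter = 83 * 2 = 166.
Step 3: Global counter unchanged because no global keyword. result = 34

The answer is 34.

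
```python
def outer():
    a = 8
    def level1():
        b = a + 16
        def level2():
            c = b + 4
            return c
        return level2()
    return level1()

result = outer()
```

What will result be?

Step 1: a = 8. b = a + 16 = 24.
Step 2: c = b + 4 = 24 + 4 = 28.
Step 3: result = 28

The answer is 28.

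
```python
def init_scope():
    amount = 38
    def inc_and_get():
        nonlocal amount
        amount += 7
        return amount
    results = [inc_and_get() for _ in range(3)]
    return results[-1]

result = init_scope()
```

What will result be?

Step 1: amount = 38.
Step 2: Three calls to inc_and_get(), each adding 7.
Step 3: Last value = 38 + 7 * 3 = 59

The answer is 59.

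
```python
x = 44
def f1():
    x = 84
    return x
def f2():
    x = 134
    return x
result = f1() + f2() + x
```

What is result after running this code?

Step 1: Each function shadows global x with its own local.
Step 2: f1() returns 84, f2() returns 134.
Step 3: Global x = 44 is unchanged. result = 84 + 134 + 44 = 262

The answer is 262.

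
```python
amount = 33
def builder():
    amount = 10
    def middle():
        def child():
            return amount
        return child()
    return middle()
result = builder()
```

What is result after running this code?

Step 1: builder() defines amount = 10. middle() and child() have no local amount.
Step 2: child() checks local (none), enclosing middle() (none), enclosing builder() and finds amount = 10.
Step 3: result = 10

The answer is 10.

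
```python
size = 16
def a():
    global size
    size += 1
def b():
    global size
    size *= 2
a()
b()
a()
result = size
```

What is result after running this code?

Step 1: size = 16.
Step 2: a(): size = 16 + 1 = 17.
Step 3: b(): size = 17 * 2 = 34.
Step 4: a(): size = 34 + 1 = 35

The answer is 35.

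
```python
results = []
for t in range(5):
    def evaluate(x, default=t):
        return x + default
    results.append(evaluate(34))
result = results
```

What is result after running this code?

Step 1: Default argument default=t is evaluated at function definition time.
Step 2: Each iteration creates evaluate with default = current t value.
Step 3: evaluate(34) returns 34 + default. results = [34, 35, 36, 37, 38]

The answer is [34, 35, 36, 37, 38].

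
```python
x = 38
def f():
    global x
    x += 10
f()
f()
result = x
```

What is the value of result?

Step 1: x = 38.
Step 2: First f(): x = 38 + 10 = 48.
Step 3: Second f(): x = 48 + 10 = 58. result = 58

The answer is 58.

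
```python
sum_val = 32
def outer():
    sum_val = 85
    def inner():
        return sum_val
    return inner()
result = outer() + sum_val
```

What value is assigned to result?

Step 1: Global sum_val = 32. outer() shadows with sum_val = 85.
Step 2: inner() returns enclosing sum_val = 85. outer() = 85.
Step 3: result = 85 + global sum_val (32) = 117

The answer is 117.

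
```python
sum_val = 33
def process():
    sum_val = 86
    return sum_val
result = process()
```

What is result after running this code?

Step 1: Global sum_val = 33.
Step 2: process() creates local sum_val = 86, shadowing the global.
Step 3: Returns local sum_val = 86. result = 86

The answer is 86.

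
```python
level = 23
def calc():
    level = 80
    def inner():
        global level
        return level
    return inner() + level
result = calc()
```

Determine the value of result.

Step 1: Global level = 23. calc() shadows with local level = 80.
Step 2: inner() uses global keyword, so inner() returns global level = 23.
Step 3: calc() returns 23 + 80 = 103

The answer is 103.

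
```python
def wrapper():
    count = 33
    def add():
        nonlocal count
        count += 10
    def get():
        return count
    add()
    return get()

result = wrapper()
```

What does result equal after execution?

Step 1: count = 33. add() modifies it via nonlocal, get() reads it.
Step 2: add() makes count = 33 + 10 = 43.
Step 3: get() returns 43. result = 43

The answer is 43.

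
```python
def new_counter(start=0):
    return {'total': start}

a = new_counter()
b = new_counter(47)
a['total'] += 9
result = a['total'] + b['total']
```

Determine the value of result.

Step 1: new_counter() returns a new dict each call (immutable default 0).
Step 2: a = {'total': 0}, b = {'total': 47}.
Step 3: a['total'] += 9 = 9. result = 9 + 47 = 56

The answer is 56.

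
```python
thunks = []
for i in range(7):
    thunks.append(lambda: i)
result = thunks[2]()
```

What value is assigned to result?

Step 1: The loop creates 7 lambdas, all referencing the same variable i.
Step 2: After the loop, i = 6 (final value).
Step 3: thunks[2]() looks up i at call time and finds 6. This is the late binding gotcha. result = 6

The answer is 6.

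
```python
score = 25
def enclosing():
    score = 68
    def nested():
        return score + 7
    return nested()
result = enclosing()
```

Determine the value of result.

Step 1: enclosing() shadows global score with score = 68.
Step 2: nested() finds score = 68 in enclosing scope, computes 68 + 7 = 75.
Step 3: result = 75

The answer is 75.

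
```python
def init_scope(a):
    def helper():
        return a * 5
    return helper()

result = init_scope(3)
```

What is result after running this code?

Step 1: init_scope(3) binds parameter a = 3.
Step 2: helper() accesses a = 3 from enclosing scope.
Step 3: result = 3 * 5 = 15

The answer is 15.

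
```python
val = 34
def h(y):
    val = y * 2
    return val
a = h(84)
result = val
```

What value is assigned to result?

Step 1: Global val = 34.
Step 2: h(84) creates local val = 84 * 2 = 168.
Step 3: Global val unchanged because no global keyword. result = 34

The answer is 34.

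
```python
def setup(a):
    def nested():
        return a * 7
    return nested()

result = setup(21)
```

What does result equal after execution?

Step 1: setup(21) binds parameter a = 21.
Step 2: nested() accesses a = 21 from enclosing scope.
Step 3: result = 21 * 7 = 147

The answer is 147.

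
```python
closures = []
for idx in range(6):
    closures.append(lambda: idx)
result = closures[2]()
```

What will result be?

Step 1: The loop creates 6 lambdas, all referencing the same variable idx.
Step 2: After the loop, idx = 5 (final value).
Step 3: closures[2]() looks up idx at call time and finds 5. This is the late binding gotcha. result = 5

The answer is 5.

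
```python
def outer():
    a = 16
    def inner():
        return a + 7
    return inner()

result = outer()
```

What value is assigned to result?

Step 1: outer() defines a = 16.
Step 2: inner() reads a = 16 from enclosing scope, returns 16 + 7 = 23.
Step 3: result = 23

The answer is 23.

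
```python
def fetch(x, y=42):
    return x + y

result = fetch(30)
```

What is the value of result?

Step 1: fetch(30) uses default y = 42.
Step 2: Returns 30 + 42 = 72.
Step 3: result = 72

The answer is 72.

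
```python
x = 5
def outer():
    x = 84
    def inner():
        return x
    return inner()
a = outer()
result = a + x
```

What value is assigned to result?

Step 1: outer() has local x = 84. inner() reads from enclosing.
Step 2: outer() returns 84. Global x = 5 unchanged.
Step 3: result = 84 + 5 = 89

The answer is 89.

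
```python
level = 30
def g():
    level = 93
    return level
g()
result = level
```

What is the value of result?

Step 1: Global level = 30.
Step 2: g() creates local level = 93 (shadow, not modification).
Step 3: After g() returns, global level is unchanged. result = 30

The answer is 30.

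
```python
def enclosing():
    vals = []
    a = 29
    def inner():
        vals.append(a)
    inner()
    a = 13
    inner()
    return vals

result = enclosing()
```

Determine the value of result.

Step 1: a = 29. inner() appends current a to vals.
Step 2: First inner(): appends 29. Then a = 13.
Step 3: Second inner(): appends 13 (closure sees updated a). result = [29, 13]

The answer is [29, 13].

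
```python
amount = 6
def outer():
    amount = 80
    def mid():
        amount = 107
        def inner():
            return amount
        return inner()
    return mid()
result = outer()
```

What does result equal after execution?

Step 1: Three levels of shadowing: global 6, outer 80, mid 107.
Step 2: inner() finds amount = 107 in enclosing mid() scope.
Step 3: result = 107

The answer is 107.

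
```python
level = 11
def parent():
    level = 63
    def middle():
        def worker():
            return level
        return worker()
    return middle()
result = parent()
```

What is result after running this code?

Step 1: parent() defines level = 63. middle() and worker() have no local level.
Step 2: worker() checks local (none), enclosing middle() (none), enclosing parent() and finds level = 63.
Step 3: result = 63

The answer is 63.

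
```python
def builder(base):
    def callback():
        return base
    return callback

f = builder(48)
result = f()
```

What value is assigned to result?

Step 1: builder(48) creates closure capturing base = 48.
Step 2: f() returns the captured base = 48.
Step 3: result = 48

The answer is 48.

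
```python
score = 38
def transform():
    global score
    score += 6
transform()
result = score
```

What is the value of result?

Step 1: score = 38 globally.
Step 2: transform() modifies global score: score += 6 = 44.
Step 3: result = 44

The answer is 44.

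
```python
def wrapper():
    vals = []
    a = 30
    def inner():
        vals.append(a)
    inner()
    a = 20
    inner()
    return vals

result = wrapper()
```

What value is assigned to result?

Step 1: a = 30. inner() appends current a to vals.
Step 2: First inner(): appends 30. Then a = 20.
Step 3: Second inner(): appends 20 (closure sees updated a). result = [30, 20]

The answer is [30, 20].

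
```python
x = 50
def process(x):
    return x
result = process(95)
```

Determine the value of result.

Step 1: Global x = 50.
Step 2: process(95) takes parameter x = 95, which shadows the global.
Step 3: result = 95

The answer is 95.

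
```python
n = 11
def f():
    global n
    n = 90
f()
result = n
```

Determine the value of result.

Step 1: n = 11 globally.
Step 2: f() declares global n and sets it to 90.
Step 3: After f(), global n = 90. result = 90

The answer is 90.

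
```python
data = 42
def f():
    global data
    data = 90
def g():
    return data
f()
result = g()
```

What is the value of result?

Step 1: data = 42.
Step 2: f() sets global data = 90.
Step 3: g() reads global data = 90. result = 90

The answer is 90.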